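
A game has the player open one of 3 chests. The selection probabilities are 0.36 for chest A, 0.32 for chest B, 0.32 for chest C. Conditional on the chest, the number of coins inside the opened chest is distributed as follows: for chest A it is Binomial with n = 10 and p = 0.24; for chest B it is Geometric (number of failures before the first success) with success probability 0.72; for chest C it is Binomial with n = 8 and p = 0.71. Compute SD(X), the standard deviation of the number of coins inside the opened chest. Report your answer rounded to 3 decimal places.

Per component, A: μ=2.4, E[X²]=7.584; B: μ=0.388889, E[X²]=0.691358; C: μ=5.68, E[X²]=33.9096.
E[X] = 0.36·2.4 + 0.32·0.388889 + 0.32·5.68 = 2.80604.
E[X²] = 0.36·7.584 + 0.32·0.691358 + 0.32·33.9096 = 13.8025.
Var(X) = E[X²] − (E[X])² = 13.8025 − 7.87389 = 5.92866.
SD(X) = √5.92866 = 2.43488.

2.435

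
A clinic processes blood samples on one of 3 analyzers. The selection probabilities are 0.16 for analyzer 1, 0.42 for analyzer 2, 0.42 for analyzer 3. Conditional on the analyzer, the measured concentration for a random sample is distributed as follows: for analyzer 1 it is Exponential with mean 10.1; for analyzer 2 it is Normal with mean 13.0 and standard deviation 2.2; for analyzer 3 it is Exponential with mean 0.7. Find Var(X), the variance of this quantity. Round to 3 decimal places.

51.751

Per component, 1: μ=10.1, E[X²]=204.02; 2: μ=13, E[X²]=173.84; 3: μ=0.7, E[X²]=0.98.
E[X] = 0.16·10.1 + 0.42·13 + 0.42·0.7 = 7.37.
E[X²] = 0.16·204.02 + 0.42·173.84 + 0.42·0.98 = 106.068.
Var(X) = E[X²] − (E[X])² = 106.068 − 54.3169 = 51.7507.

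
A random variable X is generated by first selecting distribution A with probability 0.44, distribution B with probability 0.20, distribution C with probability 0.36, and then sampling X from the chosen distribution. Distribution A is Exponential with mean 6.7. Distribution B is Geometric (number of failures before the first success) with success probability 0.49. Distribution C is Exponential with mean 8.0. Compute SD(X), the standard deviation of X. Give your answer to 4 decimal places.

7.0562

Per component, A: μ=6.7, E[X²]=89.78; B: μ=1.04082, E[X²]=3.20741; C: μ=8, E[X²]=128.
E[X] = 0.44·6.7 + 0.2·1.04082 + 0.36·8 = 6.03616.
E[X²] = 0.44·89.78 + 0.2·3.20741 + 0.36·128 = 86.2247.
Var(X) = E[X²] − (E[X])² = 86.2247 − 36.4353 = 49.7894.
SD(X) = √49.7894 = 7.05616.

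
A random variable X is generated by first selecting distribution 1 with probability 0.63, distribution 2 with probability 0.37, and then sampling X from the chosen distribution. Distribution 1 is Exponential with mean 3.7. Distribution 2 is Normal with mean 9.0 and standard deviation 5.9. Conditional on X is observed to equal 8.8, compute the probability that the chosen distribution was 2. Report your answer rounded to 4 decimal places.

0.6130

Likelihoods f(8.8 | ·): 1: 0.0250543; 2: 0.0675785.
Posterior ∝ prior × likelihood. Numerator for 2: 0.37·0.0675785 = 0.025004.
Normalizing constant: 0.63·0.0250543 + 0.37·0.0675785 = 0.0407882.
P(2 | observation) = 0.025004 / 0.0407882 = 0.613021.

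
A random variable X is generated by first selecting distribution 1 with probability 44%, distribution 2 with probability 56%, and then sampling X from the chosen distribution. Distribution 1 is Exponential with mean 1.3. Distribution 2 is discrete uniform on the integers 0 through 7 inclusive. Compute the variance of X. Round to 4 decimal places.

4.8762

Per component, 1: μ=1.3, E[X²]=3.38; 2: μ=3.5, E[X²]=17.5.
E[X] = 0.44·1.3 + 0.56·3.5 = 2.532.
E[X²] = 0.44·3.38 + 0.56·17.5 = 11.2872.
Var(X) = E[X²] − (E[X])² = 11.2872 − 6.41102 = 4.87618.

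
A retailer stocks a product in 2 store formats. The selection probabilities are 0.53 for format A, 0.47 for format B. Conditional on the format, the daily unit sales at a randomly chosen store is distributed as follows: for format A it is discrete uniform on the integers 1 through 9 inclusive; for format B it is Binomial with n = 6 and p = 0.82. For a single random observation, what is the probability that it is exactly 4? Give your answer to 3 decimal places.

Conditional on each format, P(X = 4): A: 0.111111; B: 0.219731.
By total probability, P(X = 4) = 0.53·0.111111 + 0.47·0.219731 = 0.162163.

0.162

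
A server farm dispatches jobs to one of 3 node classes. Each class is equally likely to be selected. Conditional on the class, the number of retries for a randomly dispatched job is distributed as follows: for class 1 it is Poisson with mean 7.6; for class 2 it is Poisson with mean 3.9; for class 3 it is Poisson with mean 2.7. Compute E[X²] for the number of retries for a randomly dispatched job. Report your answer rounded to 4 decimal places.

31.4867

For each component E[X²] = Var + (mean)², giving 1: 65.36; 2: 19.11; 3: 9.99.
Overall E[X²] = 0.333333·65.36 + 0.333333·19.11 + 0.333333·9.99 = 31.4867.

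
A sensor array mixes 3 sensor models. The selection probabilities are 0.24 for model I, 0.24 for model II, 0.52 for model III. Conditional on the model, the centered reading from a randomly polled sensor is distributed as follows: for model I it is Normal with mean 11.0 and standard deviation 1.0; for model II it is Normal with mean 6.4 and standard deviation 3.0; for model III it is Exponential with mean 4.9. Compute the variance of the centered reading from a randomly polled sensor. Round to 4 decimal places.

Per component, I: μ=11, E[X²]=122; II: μ=6.4, E[X²]=49.96; III: μ=4.9, E[X²]=48.02.
E[X] = 0.24·11 + 0.24·6.4 + 0.52·4.9 = 6.724.
E[X²] = 0.24·122 + 0.24·49.96 + 0.52·48.02 = 66.2408.
Var(X) = E[X²] − (E[X])² = 66.2408 − 45.2122 = 21.0286.

21.0286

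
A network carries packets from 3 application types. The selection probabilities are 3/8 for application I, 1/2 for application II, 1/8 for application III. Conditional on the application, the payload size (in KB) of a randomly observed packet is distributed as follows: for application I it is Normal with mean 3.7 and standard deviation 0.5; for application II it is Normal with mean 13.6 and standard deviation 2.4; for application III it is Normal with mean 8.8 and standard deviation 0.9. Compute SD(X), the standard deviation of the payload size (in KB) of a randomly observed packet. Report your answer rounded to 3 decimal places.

Per component, I: μ=3.7, E[X²]=13.94; II: μ=13.6, E[X²]=190.72; III: μ=8.8, E[X²]=78.25.
E[X] = 0.375·3.7 + 0.5·13.6 + 0.125·8.8 = 9.2875.
E[X²] = 0.375·13.94 + 0.5·190.72 + 0.125·78.25 = 110.369.
Var(X) = E[X²] − (E[X])² = 110.369 − 86.2577 = 24.1111.
SD(X) = √24.1111 = 4.9103.

4.910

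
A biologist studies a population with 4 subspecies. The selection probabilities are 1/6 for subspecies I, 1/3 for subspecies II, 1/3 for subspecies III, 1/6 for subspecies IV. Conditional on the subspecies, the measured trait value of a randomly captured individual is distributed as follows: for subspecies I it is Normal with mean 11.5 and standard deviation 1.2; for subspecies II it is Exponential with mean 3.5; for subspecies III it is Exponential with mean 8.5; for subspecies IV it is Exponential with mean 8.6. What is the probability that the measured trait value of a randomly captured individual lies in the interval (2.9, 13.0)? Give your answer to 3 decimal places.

0.533

Conditional on each subspecies, P(2.9 < X < 13.0): I: 0.89435; II: 0.4123; III: 0.49427; IV: 0.493209.
By total probability, P(2.9 < X < 13.0) = 0.166667·0.89435 + 0.333333·0.4123 + 0.333333·0.49427 + 0.166667·0.493209 = 0.53345.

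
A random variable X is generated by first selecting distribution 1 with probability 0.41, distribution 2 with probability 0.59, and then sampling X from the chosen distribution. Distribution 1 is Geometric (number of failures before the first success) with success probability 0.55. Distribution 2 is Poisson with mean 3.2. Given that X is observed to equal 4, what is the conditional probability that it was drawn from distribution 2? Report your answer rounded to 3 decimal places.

Likelihoods P(X=4 | ·): 1: 0.0225534; 2: 0.178093.
Posterior ∝ prior × likelihood. Numerator for 2: 0.59·0.178093 = 0.105075.
Normalizing constant: 0.41·0.0225534 + 0.59·0.178093 = 0.114322.
P(2 | observation) = 0.105075 / 0.114322 = 0.919115.

0.919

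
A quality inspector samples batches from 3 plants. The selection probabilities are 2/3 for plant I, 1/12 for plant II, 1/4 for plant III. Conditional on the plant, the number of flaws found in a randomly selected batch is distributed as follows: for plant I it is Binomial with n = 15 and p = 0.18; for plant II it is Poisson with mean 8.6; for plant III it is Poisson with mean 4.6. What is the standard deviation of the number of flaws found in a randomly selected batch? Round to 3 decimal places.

Per component, I: μ=2.7, E[X²]=9.504; II: μ=8.6, E[X²]=82.56; III: μ=4.6, E[X²]=25.76.
E[X] = 0.666667·2.7 + 0.0833333·8.6 + 0.25·4.6 = 3.66667.
E[X²] = 0.666667·9.504 + 0.0833333·82.56 + 0.25·25.76 = 19.656.
Var(X) = E[X²] − (E[X])² = 19.656 − 13.4444 = 6.21156.
SD(X) = √6.21156 = 2.4923.

2.492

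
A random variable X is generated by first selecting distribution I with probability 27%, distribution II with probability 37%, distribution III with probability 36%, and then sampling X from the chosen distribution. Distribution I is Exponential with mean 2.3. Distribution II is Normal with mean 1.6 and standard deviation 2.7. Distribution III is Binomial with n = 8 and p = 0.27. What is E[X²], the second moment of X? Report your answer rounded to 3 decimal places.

8.748

For each component E[X²] = Var + (mean)², giving I: 10.58; II: 9.85; III: 6.2424.
Overall E[X²] = 0.27·10.58 + 0.37·9.85 + 0.36·6.2424 = 8.74836.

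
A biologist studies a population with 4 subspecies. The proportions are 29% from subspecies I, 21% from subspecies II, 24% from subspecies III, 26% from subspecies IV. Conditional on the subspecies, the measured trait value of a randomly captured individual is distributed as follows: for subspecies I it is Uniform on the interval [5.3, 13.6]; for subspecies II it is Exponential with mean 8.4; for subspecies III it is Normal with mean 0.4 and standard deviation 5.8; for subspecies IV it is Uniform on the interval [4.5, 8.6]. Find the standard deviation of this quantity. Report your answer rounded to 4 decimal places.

6.0905

Per component, I: μ=9.45, E[X²]=95.0433; II: μ=8.4, E[X²]=141.12; III: μ=0.4, E[X²]=33.8; IV: μ=6.55, E[X²]=44.3033.
E[X] = 0.29·9.45 + 0.21·8.4 + 0.24·0.4 + 0.26·6.55 = 6.3035.
E[X²] = 0.29·95.0433 + 0.21·141.12 + 0.24·33.8 + 0.26·44.3033 = 76.8286.
Var(X) = E[X²] − (E[X])² = 76.8286 − 39.7341 = 37.0945.
SD(X) = √37.0945 = 6.09053.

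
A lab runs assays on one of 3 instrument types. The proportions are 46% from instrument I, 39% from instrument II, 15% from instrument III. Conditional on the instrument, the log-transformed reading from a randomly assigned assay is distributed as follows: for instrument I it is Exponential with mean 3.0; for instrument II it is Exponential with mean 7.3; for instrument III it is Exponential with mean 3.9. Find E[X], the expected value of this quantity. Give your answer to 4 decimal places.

4.8120

Component means — I: 3; II: 7.3; III: 3.9.
E[X] = 0.46·3 + 0.39·7.3 + 0.15·3.9 = 4.812.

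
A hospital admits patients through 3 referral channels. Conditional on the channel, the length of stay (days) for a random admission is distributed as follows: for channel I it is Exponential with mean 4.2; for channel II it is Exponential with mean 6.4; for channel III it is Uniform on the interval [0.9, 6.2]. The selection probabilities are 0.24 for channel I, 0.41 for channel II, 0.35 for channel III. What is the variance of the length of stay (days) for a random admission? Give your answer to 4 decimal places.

Per component, I: μ=4.2, E[X²]=35.28; II: μ=6.4, E[X²]=81.92; III: μ=3.55, E[X²]=14.9433.
E[X] = 0.24·4.2 + 0.41·6.4 + 0.35·3.55 = 4.8745.
E[X²] = 0.24·35.28 + 0.41·81.92 + 0.35·14.9433 = 47.2846.
Var(X) = E[X²] − (E[X])² = 47.2846 − 23.7608 = 23.5238.

23.5238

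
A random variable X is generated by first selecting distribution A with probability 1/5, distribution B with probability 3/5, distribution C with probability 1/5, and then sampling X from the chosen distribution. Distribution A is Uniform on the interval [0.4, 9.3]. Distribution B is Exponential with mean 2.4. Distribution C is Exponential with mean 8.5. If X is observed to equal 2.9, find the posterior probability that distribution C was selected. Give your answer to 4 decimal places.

Likelihoods f(2.9 | ·): A: 0.11236; B: 0.124456; C: 0.0836392.
Posterior ∝ prior × likelihood. Numerator for C: 0.2·0.0836392 = 0.0167278.
Normalizing constant: 0.2·0.11236 + 0.6·0.124456 + 0.2·0.0836392 = 0.113873.
P(C | observation) = 0.0167278 / 0.113873 = 0.146899.

0.1469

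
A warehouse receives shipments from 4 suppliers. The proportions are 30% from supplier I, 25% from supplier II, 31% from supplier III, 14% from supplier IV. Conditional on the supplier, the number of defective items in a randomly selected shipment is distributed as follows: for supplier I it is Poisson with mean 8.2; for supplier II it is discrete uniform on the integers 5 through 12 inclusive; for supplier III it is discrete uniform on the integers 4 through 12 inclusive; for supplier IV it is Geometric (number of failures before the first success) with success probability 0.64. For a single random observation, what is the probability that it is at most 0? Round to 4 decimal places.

0.0897

Conditional on each supplier, P(X ≤ 0): I: 0.000274654; II: 0; III: 0; IV: 0.64.
By total probability, P(X ≤ 0) = 0.3·0.000274654 + 0.25·0 + 0.31·0 + 0.14·0.64 = 0.0896824.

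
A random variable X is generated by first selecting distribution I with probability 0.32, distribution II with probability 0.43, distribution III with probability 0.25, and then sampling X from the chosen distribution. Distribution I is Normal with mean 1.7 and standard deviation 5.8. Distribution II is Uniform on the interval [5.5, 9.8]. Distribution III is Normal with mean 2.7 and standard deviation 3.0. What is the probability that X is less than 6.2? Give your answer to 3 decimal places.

Conditional on each component, P(X < 6.2): I: 0.781085; II: 0.162791; III: 0.878327.
By total probability, P(X < 6.2) = 0.32·0.781085 + 0.43·0.162791 + 0.25·0.878327 = 0.539529.

0.540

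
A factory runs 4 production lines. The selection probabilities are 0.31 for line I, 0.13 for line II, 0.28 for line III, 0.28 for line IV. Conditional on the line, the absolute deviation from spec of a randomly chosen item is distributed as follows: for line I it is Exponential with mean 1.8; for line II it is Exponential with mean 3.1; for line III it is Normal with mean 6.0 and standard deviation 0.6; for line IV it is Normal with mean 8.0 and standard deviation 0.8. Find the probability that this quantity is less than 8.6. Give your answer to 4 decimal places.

Conditional on each line, P(X < 8.6): I: 0.991585; II: 0.9376; III: 0.999993; IV: 0.773373.
By total probability, P(X < 8.6) = 0.31·0.991585 + 0.13·0.9376 + 0.28·0.999993 + 0.28·0.773373 = 0.925822.

0.9258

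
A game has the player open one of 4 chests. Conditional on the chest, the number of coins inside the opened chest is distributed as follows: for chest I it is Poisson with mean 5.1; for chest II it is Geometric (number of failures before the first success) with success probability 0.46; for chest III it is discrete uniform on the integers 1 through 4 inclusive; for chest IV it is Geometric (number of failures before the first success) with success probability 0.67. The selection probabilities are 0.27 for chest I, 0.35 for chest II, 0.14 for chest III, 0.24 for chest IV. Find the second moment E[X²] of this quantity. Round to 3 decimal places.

11.060

For each component E[X²] = Var + (mean)², giving I: 31.11; II: 3.93006; III: 7.5; IV: 0.977723.
Overall E[X²] = 0.27·31.11 + 0.35·3.93006 + 0.14·7.5 + 0.24·0.977723 = 11.0599.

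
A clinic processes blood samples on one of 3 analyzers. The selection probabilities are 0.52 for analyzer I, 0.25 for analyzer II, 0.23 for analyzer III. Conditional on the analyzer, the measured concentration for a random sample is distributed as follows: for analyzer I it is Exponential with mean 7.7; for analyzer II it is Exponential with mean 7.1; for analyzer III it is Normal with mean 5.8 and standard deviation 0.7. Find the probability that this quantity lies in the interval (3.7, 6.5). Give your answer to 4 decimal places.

Conditional on each analyzer, P(3.7 < X < 6.5): I: 0.188542; II: 0.193532; III: 0.839995.
By total probability, P(3.7 < X < 6.5) = 0.52·0.188542 + 0.25·0.193532 + 0.23·0.839995 = 0.339624.

0.3396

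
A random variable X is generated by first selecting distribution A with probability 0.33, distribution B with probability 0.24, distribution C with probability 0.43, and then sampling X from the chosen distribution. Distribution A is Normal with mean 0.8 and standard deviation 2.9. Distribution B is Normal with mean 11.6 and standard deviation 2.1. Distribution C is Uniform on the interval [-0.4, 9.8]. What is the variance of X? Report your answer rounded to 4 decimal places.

Per component, A: μ=0.8, E[X²]=9.05; B: μ=11.6, E[X²]=138.97; C: μ=4.7, E[X²]=30.76.
E[X] = 0.33·0.8 + 0.24·11.6 + 0.43·4.7 = 5.069.
E[X²] = 0.33·9.05 + 0.24·138.97 + 0.43·30.76 = 49.5661.
Var(X) = E[X²] − (E[X])² = 49.5661 − 25.6948 = 23.8713.

23.8713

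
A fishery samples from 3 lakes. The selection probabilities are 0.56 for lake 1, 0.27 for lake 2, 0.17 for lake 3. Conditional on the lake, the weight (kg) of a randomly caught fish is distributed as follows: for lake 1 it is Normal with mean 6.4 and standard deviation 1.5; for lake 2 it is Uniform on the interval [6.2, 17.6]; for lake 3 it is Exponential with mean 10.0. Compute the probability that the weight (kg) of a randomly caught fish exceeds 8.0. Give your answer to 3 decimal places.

Conditional on each lake, P(X > 8.0): 1: 0.143061; 2: 0.842105; 3: 0.449329.
By total probability, P(X > 8.0) = 0.56·0.143061 + 0.27·0.842105 + 0.17·0.449329 = 0.383869.

0.384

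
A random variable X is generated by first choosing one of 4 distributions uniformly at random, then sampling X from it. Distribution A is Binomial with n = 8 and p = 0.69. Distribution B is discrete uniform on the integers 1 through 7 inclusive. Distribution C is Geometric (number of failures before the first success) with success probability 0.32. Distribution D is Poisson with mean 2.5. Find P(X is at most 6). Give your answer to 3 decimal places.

Conditional on each component, P(X ≤ 6): A: 0.763951; B: 0.857143; C: 0.93277; D: 0.985813.
By total probability, P(X ≤ 6) = 0.25·0.763951 + 0.25·0.857143 + 0.25·0.93277 + 0.25·0.985813 = 0.884919.

0.885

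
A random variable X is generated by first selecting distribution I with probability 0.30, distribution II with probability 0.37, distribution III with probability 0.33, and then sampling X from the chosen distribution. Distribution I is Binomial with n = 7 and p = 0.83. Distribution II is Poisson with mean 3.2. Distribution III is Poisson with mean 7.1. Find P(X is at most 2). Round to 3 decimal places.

0.150

Conditional on each component, P(X ≤ 2): I: 0.00219844; II: 0.379904; III: 0.0274801.
By total probability, P(X ≤ 2) = 0.3·0.00219844 + 0.37·0.379904 + 0.33·0.0274801 = 0.150292.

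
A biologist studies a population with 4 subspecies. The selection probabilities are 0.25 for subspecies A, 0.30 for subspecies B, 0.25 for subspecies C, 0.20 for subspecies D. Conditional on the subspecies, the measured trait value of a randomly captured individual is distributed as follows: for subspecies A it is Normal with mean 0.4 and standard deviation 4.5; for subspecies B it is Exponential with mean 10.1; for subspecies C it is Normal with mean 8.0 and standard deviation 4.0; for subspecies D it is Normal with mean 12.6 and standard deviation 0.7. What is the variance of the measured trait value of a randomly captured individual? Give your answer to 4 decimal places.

59.6360

Per component, A: μ=0.4, E[X²]=20.41; B: μ=10.1, E[X²]=204.02; C: μ=8, E[X²]=80; D: μ=12.6, E[X²]=159.25.
E[X] = 0.25·0.4 + 0.3·10.1 + 0.25·8 + 0.2·12.6 = 7.65.
E[X²] = 0.25·20.41 + 0.3·204.02 + 0.25·80 + 0.2·159.25 = 118.158.
Var(X) = E[X²] − (E[X])² = 118.158 − 58.5225 = 59.636.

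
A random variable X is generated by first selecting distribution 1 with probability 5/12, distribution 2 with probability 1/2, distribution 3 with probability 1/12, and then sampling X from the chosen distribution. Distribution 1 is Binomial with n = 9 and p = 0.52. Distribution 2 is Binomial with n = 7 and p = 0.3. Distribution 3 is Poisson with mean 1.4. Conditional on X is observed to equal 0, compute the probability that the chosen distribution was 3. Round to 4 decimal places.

0.3299

Likelihoods P(X=0 | ·): 1: 0.00135261; 2: 0.0823543; 3: 0.246597.
Posterior ∝ prior × likelihood. Numerator for 3: 0.0833333·0.246597 = 0.0205497.
Normalizing constant: 0.416667·0.00135261 + 0.5·0.0823543 + 0.0833333·0.246597 = 0.0622905.
P(3 | observation) = 0.0205497 / 0.0622905 = 0.329902.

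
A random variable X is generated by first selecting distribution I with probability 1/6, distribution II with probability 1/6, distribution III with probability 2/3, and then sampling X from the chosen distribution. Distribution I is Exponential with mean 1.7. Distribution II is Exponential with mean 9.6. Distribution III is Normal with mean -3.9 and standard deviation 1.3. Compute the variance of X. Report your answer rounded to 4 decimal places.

42.4364

Per component, I: μ=1.7, E[X²]=5.78; II: μ=9.6, E[X²]=184.32; III: μ=-3.9, E[X²]=16.9.
E[X] = 0.166667·1.7 + 0.166667·9.6 + 0.666667·-3.9 = -0.716667.
E[X²] = 0.166667·5.78 + 0.166667·184.32 + 0.666667·16.9 = 42.95.
Var(X) = E[X²] − (E[X])² = 42.95 − 0.513611 = 42.4364.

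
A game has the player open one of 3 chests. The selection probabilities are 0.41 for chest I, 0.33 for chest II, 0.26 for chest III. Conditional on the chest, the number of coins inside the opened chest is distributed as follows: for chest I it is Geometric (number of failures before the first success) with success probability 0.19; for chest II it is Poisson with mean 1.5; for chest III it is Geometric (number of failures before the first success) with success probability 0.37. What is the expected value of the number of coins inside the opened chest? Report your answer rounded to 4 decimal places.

Component means — I: 4.26316; II: 1.5; III: 1.7027.
E[X] = 0.41·4.26316 + 0.33·1.5 + 0.26·1.7027 = 2.6856.

2.6856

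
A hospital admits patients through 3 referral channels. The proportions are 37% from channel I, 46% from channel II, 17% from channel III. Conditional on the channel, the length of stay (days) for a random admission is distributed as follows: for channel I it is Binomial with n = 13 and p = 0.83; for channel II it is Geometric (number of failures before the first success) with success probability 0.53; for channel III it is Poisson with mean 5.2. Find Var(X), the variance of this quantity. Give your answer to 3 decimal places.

22.445

Per component, I: μ=10.79, E[X²]=118.258; II: μ=0.886792, E[X²]=2.45959; III: μ=5.2, E[X²]=32.24.
E[X] = 0.37·10.79 + 0.46·0.886792 + 0.17·5.2 = 5.28422.
E[X²] = 0.37·118.258 + 0.46·2.45959 + 0.17·32.24 = 50.3678.
Var(X) = E[X²] − (E[X])² = 50.3678 − 27.923 = 22.4448.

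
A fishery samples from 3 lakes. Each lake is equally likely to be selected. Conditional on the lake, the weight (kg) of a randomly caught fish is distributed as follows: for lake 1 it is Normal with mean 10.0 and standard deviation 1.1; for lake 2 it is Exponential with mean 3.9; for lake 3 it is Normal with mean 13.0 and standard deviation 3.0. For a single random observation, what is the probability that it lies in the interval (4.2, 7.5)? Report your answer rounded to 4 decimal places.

Conditional on each lake, P(4.2 < X < 7.5): 1: 0.0115212; 2: 0.194485; 3: 0.0316998.
By total probability, P(4.2 < X < 7.5) = 0.333333·0.0115212 + 0.333333·0.194485 + 0.333333·0.0316998 = 0.0792355.

0.0792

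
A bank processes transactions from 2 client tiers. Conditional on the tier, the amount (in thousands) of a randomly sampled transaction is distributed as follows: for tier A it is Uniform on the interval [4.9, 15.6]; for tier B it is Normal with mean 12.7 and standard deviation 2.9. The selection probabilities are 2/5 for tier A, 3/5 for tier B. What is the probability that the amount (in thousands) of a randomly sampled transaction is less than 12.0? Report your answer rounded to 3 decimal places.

Conditional on each tier, P(X < 12.0): A: 0.663551; B: 0.404631.
By total probability, P(X < 12.0) = 0.4·0.663551 + 0.6·0.404631 = 0.508199.

0.508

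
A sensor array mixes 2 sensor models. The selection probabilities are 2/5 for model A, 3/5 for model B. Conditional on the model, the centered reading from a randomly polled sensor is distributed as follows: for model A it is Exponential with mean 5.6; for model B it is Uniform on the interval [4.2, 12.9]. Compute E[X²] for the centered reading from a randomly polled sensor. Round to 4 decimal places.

72.7340

For each component E[X²] = Var + (mean)², giving A: 62.72; B: 79.41.
Overall E[X²] = 0.4·62.72 + 0.6·79.41 = 72.734.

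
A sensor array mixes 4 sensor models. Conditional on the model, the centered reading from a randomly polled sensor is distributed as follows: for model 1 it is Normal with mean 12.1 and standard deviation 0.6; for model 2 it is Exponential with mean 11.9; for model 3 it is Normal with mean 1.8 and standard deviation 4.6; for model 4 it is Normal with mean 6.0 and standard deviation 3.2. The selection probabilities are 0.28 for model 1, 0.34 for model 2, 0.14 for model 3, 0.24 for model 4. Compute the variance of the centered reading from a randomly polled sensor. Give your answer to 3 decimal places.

68.620

Per component, 1: μ=12.1, E[X²]=146.77; 2: μ=11.9, E[X²]=283.22; 3: μ=1.8, E[X²]=24.4; 4: μ=6, E[X²]=46.24.
E[X] = 0.28·12.1 + 0.34·11.9 + 0.14·1.8 + 0.24·6 = 9.126.
E[X²] = 0.28·146.77 + 0.34·283.22 + 0.14·24.4 + 0.24·46.24 = 151.904.
Var(X) = E[X²] − (E[X])² = 151.904 − 83.2839 = 68.6201.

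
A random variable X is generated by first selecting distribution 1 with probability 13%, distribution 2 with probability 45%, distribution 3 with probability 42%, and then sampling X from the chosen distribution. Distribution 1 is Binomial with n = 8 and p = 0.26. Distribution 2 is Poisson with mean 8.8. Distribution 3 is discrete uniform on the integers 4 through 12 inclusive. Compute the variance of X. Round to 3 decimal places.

Per component, 1: μ=2.08, E[X²]=5.8656; 2: μ=8.8, E[X²]=86.24; 3: μ=8, E[X²]=70.6667.
E[X] = 0.13·2.08 + 0.45·8.8 + 0.42·8 = 7.5904.
E[X²] = 0.13·5.8656 + 0.45·86.24 + 0.42·70.6667 = 69.2505.
Var(X) = E[X²] − (E[X])² = 69.2505 − 57.6142 = 11.6364.

11.636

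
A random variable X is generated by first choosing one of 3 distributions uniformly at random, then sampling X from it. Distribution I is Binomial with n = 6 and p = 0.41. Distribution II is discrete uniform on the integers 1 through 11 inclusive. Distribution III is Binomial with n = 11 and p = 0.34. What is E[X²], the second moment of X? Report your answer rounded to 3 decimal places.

For each component E[X²] = Var + (mean)², giving I: 7.503; II: 46; III: 16.456.
Overall E[X²] = 0.333333·7.503 + 0.333333·46 + 0.333333·16.456 = 23.3197.

23.320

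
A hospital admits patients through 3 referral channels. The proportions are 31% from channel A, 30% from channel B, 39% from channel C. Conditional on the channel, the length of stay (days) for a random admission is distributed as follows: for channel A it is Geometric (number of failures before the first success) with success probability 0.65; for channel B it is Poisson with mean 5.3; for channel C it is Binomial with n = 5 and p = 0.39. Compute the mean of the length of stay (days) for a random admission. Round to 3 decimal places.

Component means — A: 0.538462; B: 5.3; C: 1.95.
E[X] = 0.31·0.538462 + 0.3·5.3 + 0.39·1.95 = 2.51742.

2.517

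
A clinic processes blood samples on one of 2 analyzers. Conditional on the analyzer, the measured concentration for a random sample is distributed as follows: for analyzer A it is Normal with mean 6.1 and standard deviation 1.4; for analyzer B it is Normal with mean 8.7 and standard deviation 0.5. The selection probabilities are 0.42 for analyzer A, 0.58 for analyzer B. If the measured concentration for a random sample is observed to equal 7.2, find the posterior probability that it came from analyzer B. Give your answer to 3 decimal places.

Likelihoods f(7.2 | ·): A: 0.20928; B: 0.0088637.
Posterior ∝ prior × likelihood. Numerator for B: 0.58·0.0088637 = 0.00514094.
Normalizing constant: 0.42·0.20928 + 0.58·0.0088637 = 0.0930384.
P(B | observation) = 0.00514094 / 0.0930384 = 0.0552562.

0.055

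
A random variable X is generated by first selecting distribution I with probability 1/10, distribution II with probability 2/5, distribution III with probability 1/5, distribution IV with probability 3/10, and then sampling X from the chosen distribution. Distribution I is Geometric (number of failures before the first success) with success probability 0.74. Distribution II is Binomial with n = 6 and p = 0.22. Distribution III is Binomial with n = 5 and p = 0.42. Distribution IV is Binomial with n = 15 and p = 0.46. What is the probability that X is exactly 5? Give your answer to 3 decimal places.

0.043

Conditional on each component, P(X = 5): I: 0.000879222; II: 0.0024119; III: 0.0130691; IV: 0.130401.
By total probability, P(X = 5) = 0.1·0.000879222 + 0.4·0.0024119 + 0.2·0.0130691 + 0.3·0.130401 = 0.0427869.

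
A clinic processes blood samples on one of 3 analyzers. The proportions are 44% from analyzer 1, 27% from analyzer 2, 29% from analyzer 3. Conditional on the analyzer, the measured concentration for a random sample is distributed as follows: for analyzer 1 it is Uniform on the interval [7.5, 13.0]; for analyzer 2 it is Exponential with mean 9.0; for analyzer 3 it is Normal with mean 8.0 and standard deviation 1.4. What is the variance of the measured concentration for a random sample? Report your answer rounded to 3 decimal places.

Per component, 1: μ=10.25, E[X²]=107.583; 2: μ=9, E[X²]=162; 3: μ=8, E[X²]=65.96.
E[X] = 0.44·10.25 + 0.27·9 + 0.29·8 = 9.26.
E[X²] = 0.44·107.583 + 0.27·162 + 0.29·65.96 = 110.205.
Var(X) = E[X²] − (E[X])² = 110.205 − 85.7476 = 24.4575.

24.457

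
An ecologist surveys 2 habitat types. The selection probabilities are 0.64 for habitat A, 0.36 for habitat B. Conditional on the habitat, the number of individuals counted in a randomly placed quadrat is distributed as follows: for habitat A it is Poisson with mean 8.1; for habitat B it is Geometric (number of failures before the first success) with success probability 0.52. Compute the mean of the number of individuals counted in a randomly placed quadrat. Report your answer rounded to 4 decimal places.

Component means — A: 8.1; B: 0.923077.
E[X] = 0.64·8.1 + 0.36·0.923077 = 5.51631.

5.5163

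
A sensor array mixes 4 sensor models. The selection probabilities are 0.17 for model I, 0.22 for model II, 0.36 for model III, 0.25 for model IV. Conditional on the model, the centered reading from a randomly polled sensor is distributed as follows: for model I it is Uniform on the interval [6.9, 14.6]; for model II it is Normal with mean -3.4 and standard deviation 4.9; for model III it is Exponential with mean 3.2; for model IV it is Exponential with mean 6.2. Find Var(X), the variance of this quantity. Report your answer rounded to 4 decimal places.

Per component, I: μ=10.75, E[X²]=120.503; II: μ=-3.4, E[X²]=35.57; III: μ=3.2, E[X²]=20.48; IV: μ=6.2, E[X²]=76.88.
E[X] = 0.17·10.75 + 0.22·-3.4 + 0.36·3.2 + 0.25·6.2 = 3.7815.
E[X²] = 0.17·120.503 + 0.22·35.57 + 0.36·20.48 + 0.25·76.88 = 54.9038.
Var(X) = E[X²] − (E[X])² = 54.9038 − 14.2997 = 40.604.

40.6040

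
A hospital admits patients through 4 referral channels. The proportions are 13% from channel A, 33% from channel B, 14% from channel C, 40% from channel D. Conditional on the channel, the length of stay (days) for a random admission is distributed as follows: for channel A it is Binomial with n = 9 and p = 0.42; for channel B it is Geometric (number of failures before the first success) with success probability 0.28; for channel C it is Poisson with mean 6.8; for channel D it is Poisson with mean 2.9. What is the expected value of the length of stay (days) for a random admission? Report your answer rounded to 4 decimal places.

3.4520

Component means — A: 3.78; B: 2.57143; C: 6.8; D: 2.9.
E[X] = 0.13·3.78 + 0.33·2.57143 + 0.14·6.8 + 0.4·2.9 = 3.45197.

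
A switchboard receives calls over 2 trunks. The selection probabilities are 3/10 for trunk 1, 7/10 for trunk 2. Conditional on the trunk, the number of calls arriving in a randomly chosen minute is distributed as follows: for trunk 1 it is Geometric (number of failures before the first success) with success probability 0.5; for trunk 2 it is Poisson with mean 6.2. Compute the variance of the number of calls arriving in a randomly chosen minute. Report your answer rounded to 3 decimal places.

10.618

Per component, 1: μ=1, E[X²]=3; 2: μ=6.2, E[X²]=44.64.
E[X] = 0.3·1 + 0.7·6.2 = 4.64.
E[X²] = 0.3·3 + 0.7·44.64 = 32.148.
Var(X) = E[X²] − (E[X])² = 32.148 − 21.5296 = 10.6184.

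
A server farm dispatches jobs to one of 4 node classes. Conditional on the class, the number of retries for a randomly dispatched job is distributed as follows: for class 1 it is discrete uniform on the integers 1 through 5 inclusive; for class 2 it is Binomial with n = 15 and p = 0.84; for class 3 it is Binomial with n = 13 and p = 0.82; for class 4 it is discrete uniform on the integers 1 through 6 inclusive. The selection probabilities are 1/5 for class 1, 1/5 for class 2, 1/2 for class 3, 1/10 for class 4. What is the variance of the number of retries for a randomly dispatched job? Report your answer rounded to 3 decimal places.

Per component, 1: μ=3, E[X²]=11; 2: μ=12.6, E[X²]=160.776; 3: μ=10.66, E[X²]=115.554; 4: μ=3.5, E[X²]=15.1667.
E[X] = 0.2·3 + 0.2·12.6 + 0.5·10.66 + 0.1·3.5 = 8.8.
E[X²] = 0.2·11 + 0.2·160.776 + 0.5·115.554 + 0.1·15.1667 = 93.6491.
Var(X) = E[X²] − (E[X])² = 93.6491 − 77.44 = 16.2091.

16.209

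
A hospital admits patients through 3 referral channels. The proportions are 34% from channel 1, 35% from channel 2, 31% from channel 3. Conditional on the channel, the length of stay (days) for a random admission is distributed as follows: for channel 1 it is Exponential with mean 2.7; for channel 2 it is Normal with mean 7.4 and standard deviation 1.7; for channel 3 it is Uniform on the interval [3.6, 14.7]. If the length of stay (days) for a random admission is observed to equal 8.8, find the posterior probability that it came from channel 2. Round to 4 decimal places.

0.6410

Likelihoods f(8.8 | ·): 1: 0.0142285; 2: 0.167183; 3: 0.0900901.
Posterior ∝ prior × likelihood. Numerator for 2: 0.35·0.167183 = 0.058514.
Normalizing constant: 0.34·0.0142285 + 0.35·0.167183 + 0.31·0.0900901 = 0.0912796.
P(2 | observation) = 0.058514 / 0.0912796 = 0.641041.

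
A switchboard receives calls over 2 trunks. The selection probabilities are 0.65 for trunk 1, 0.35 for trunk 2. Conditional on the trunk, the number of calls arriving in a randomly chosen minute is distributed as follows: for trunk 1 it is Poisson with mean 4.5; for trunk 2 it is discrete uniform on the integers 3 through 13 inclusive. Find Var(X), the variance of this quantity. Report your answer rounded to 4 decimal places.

9.2119

Per component, 1: μ=4.5, E[X²]=24.75; 2: μ=8, E[X²]=74.
E[X] = 0.65·4.5 + 0.35·8 = 5.725.
E[X²] = 0.65·24.75 + 0.35·74 = 41.9875.
Var(X) = E[X²] − (E[X])² = 41.9875 − 32.7756 = 9.21187.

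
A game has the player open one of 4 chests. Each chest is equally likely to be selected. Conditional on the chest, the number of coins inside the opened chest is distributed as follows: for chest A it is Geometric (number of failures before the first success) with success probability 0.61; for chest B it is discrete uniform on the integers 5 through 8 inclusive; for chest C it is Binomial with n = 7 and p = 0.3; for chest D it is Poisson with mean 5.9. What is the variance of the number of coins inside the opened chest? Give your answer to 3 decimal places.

8.562

Per component, A: μ=0.639344, E[X²]=1.45687; B: μ=6.5, E[X²]=43.5; C: μ=2.1, E[X²]=5.88; D: μ=5.9, E[X²]=40.71.
E[X] = 0.25·0.639344 + 0.25·6.5 + 0.25·2.1 + 0.25·5.9 = 3.78484.
E[X²] = 0.25·1.45687 + 0.25·43.5 + 0.25·5.88 + 0.25·40.71 = 22.8867.
Var(X) = E[X²] − (E[X])² = 22.8867 − 14.325 = 8.56173.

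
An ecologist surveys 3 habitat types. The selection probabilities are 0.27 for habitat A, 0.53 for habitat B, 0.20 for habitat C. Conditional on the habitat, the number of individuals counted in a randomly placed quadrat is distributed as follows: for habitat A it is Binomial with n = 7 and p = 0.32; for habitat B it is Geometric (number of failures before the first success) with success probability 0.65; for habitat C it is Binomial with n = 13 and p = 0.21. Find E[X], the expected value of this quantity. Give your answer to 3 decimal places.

1.436

Component means — A: 2.24; B: 0.538462; C: 2.73.
E[X] = 0.27·2.24 + 0.53·0.538462 + 0.2·2.73 = 1.43618.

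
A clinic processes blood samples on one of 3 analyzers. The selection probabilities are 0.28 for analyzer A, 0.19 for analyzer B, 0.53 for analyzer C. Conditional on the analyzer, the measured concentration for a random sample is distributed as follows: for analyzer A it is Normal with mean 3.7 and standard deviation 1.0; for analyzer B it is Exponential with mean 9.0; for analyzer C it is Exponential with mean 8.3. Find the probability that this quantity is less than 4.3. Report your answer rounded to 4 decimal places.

Conditional on each analyzer, P(X < 4.3): A: 0.725747; B: 0.37984; C: 0.404332.
By total probability, P(X < 4.3) = 0.28·0.725747 + 0.19·0.37984 + 0.53·0.404332 = 0.489675.

0.4897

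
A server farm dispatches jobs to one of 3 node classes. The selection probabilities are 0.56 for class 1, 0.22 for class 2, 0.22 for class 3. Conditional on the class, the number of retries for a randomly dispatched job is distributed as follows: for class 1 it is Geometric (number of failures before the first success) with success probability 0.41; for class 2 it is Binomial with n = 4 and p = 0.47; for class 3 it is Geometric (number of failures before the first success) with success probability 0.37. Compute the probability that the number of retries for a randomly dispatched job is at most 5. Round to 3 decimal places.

0.963

Conditional on each class, P(X ≤ 5): 1: 0.957819; 2: 1; 3: 0.937476.
By total probability, P(X ≤ 5) = 0.56·0.957819 + 0.22·1 + 0.22·0.937476 = 0.962624.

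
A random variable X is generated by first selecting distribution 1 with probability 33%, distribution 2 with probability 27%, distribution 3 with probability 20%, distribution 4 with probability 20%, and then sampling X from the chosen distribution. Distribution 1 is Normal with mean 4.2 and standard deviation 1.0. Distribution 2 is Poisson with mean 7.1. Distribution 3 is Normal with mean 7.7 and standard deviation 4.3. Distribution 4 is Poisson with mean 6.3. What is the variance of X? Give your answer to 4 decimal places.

Per component, 1: μ=4.2, E[X²]=18.64; 2: μ=7.1, E[X²]=57.51; 3: μ=7.7, E[X²]=77.78; 4: μ=6.3, E[X²]=45.99.
E[X] = 0.33·4.2 + 0.27·7.1 + 0.2·7.7 + 0.2·6.3 = 6.103.
E[X²] = 0.33·18.64 + 0.27·57.51 + 0.2·77.78 + 0.2·45.99 = 46.4329.
Var(X) = E[X²] − (E[X])² = 46.4329 − 37.2466 = 9.18629.

9.1863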